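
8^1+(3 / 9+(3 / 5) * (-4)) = 89 / 15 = 5.93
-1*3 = -3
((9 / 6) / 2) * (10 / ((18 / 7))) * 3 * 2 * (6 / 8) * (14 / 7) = 105 / 4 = 26.25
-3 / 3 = -1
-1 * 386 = -386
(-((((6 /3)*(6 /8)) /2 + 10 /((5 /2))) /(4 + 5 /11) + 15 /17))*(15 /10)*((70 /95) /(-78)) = 6493 /235144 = 0.03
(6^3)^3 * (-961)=-9684665856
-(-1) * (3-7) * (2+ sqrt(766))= -4 * sqrt(766)-8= -118.71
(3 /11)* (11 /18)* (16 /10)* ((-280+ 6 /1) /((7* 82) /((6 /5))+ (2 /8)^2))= -17536 /114815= -0.15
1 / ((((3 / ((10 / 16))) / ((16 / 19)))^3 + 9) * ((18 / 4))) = 2000 / 1747737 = 0.00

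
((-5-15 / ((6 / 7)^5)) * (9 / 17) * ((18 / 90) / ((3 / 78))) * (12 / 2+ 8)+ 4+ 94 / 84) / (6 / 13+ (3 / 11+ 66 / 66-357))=1760802329 / 435280104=4.05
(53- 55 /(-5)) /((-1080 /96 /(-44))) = 11264 /45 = 250.31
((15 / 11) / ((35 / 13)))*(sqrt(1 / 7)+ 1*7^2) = 39*sqrt(7) / 539+ 273 / 11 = 25.01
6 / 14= 3 / 7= 0.43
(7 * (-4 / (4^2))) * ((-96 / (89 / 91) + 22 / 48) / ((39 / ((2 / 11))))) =1460795 / 1832688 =0.80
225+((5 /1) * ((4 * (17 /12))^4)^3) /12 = 2913112621039505 /6377292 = 456794611.42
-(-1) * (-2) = -2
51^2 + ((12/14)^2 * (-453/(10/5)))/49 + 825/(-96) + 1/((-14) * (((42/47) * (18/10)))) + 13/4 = 5377458271/2074464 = 2592.22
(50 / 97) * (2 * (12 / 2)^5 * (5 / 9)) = 432000 / 97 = 4453.61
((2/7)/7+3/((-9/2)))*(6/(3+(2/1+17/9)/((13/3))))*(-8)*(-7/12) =-598/133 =-4.50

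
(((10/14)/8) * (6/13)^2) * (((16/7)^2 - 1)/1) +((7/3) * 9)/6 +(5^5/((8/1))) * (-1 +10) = 1631982211/463736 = 3519.21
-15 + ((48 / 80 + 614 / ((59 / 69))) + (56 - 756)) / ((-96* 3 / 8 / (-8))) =-28811 / 2655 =-10.85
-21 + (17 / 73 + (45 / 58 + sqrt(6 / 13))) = -84643 / 4234 + sqrt(78) / 13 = -19.31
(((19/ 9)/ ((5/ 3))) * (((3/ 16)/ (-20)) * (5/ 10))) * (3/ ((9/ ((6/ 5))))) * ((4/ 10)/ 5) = -19/ 100000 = -0.00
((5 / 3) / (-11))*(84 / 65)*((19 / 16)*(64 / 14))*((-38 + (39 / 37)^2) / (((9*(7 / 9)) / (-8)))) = -5582656 / 124579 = -44.81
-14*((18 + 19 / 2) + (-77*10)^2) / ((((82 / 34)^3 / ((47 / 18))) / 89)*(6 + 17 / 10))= -3692515119325 / 206763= -17858684.19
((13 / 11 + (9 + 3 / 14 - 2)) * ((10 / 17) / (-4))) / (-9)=2155 / 15708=0.14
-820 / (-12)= 205 / 3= 68.33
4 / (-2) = -2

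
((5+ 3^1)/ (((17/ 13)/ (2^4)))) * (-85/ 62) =-4160/ 31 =-134.19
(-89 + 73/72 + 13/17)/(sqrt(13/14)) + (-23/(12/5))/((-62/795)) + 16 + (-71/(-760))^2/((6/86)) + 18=8433975853/53716800- 106759 * sqrt(182)/15912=66.49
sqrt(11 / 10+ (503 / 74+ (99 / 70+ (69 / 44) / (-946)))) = sqrt(55889213489130) / 2450140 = 3.05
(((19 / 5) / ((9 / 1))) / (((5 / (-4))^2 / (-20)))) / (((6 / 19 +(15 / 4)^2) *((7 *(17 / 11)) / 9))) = -4066304 / 13003725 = -0.31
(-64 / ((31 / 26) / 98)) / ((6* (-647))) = 81536 / 60171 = 1.36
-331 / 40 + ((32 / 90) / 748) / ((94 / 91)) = -5236195 / 632808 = -8.27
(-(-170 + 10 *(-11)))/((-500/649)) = -9086/25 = -363.44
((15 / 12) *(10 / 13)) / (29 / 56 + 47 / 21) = 2100 / 6019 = 0.35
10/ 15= 2/ 3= 0.67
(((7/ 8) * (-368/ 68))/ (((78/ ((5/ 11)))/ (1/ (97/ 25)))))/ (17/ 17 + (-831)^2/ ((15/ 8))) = -100625/ 5210865915684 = -0.00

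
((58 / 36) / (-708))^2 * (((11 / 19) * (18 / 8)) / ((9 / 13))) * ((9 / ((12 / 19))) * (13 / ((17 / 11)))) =17197609 / 14725131264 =0.00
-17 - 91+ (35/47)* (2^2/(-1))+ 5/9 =-46709/423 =-110.42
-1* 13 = -13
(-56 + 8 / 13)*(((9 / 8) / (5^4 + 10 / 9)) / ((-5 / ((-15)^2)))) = 65610 / 14651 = 4.48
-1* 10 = -10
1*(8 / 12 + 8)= 8.67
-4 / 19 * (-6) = 24 / 19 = 1.26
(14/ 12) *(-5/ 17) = -35/ 102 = -0.34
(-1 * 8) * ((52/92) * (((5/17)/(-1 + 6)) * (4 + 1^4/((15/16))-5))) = -104/5865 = -0.02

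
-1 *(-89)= 89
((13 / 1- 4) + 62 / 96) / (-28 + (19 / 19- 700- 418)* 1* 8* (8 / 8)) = -463 / 430272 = -0.00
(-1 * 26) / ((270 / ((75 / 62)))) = -65 / 558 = -0.12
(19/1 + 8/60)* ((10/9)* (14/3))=8036/81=99.21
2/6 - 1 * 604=-1811/3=-603.67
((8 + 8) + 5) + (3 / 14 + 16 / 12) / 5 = 895 / 42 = 21.31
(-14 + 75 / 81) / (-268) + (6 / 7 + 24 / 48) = 71213 / 50652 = 1.41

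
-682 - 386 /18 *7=-7489 /9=-832.11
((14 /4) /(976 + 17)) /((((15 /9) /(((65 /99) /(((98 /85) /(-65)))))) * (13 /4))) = -5525 /229383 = -0.02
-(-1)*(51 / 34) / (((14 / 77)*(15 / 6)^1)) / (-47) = -33 / 470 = -0.07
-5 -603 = -608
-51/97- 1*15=-1506/97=-15.53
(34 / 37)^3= 39304 / 50653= 0.78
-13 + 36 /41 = -497 /41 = -12.12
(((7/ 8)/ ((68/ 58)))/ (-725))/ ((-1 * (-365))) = -7/ 2482000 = -0.00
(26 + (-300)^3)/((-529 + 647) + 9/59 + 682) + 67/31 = -49379789443/1463479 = -33741.37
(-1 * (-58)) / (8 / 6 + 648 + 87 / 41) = 7134 / 80129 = 0.09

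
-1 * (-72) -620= -548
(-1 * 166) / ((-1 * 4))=83 / 2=41.50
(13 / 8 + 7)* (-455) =-3924.38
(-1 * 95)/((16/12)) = -285/4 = -71.25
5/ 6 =0.83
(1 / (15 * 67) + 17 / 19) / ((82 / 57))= 8552 / 13735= 0.62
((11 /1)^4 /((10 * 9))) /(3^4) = 14641 /7290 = 2.01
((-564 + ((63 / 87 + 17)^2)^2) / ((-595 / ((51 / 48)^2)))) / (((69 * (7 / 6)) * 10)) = -42136090673 / 182195585600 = -0.23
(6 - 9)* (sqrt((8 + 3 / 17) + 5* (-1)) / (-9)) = sqrt(102) / 17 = 0.59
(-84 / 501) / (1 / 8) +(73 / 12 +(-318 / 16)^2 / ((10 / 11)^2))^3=134059271061488033068709 / 1182007296000000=113416618.93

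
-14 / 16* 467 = -3269 / 8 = -408.62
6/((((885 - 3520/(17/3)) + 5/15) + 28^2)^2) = 0.00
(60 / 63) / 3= 0.32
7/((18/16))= 56/9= 6.22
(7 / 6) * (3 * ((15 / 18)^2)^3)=109375 / 93312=1.17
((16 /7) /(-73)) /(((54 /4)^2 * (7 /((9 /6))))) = -32 /869211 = -0.00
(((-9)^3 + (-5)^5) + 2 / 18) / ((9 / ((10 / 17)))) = -346850 / 1377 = -251.89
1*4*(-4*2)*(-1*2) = 64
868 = 868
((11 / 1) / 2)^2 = 121 / 4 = 30.25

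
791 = 791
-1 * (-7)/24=7/24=0.29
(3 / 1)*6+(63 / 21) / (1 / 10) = 48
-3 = -3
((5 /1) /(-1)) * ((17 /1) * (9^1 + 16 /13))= -11305 /13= -869.62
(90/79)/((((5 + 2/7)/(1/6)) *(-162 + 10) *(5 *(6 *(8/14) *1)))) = -49/3554368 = -0.00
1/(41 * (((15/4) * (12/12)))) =4/615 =0.01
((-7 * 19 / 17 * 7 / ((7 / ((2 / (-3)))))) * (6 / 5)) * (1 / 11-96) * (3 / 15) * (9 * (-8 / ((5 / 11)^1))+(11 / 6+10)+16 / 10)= 17404.06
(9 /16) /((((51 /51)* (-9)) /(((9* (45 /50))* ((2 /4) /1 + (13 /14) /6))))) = -297 /896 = -0.33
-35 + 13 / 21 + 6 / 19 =-13592 / 399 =-34.07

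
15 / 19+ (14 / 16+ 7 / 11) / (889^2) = 149032321 / 188773816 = 0.79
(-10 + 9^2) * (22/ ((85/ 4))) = 6248/ 85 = 73.51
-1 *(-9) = 9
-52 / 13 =-4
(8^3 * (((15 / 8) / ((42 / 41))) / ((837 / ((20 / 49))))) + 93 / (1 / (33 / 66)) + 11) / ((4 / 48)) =66555730 / 95697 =695.48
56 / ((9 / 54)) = 336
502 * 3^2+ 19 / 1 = 4537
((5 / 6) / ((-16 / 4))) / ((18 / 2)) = -5 / 216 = -0.02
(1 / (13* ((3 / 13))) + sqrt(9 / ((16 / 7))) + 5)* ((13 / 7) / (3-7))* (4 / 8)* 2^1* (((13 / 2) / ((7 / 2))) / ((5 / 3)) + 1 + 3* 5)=-31148 / 735-23361* sqrt(7) / 3920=-58.15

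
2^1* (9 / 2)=9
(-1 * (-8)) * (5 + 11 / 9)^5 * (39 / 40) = 7159513088 / 98415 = 72748.19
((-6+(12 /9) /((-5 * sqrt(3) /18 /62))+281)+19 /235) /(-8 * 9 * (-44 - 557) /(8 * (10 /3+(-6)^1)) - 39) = -172384 /1295555+3968 * sqrt(3) /82695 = -0.05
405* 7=2835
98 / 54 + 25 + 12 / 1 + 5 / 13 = 39.20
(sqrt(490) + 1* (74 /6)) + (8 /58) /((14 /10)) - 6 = 3917 /609 + 7* sqrt(10) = 28.57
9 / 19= 0.47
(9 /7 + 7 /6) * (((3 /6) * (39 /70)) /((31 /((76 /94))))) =25441 /1427860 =0.02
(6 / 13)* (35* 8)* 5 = 8400 / 13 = 646.15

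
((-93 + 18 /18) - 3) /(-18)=95 /18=5.28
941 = 941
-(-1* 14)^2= -196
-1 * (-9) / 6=3 / 2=1.50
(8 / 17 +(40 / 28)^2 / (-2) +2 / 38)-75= -1194894 / 15827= -75.50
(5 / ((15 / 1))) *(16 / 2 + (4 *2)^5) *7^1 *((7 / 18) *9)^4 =68858279 / 6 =11476379.83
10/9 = 1.11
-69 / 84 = -23 / 28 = -0.82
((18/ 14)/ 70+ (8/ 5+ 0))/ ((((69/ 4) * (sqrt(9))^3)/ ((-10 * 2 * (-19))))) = 1.32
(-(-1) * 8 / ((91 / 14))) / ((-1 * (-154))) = 8 / 1001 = 0.01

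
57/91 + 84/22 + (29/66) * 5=39889/6006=6.64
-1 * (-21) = 21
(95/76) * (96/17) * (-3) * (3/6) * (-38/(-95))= -72/17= -4.24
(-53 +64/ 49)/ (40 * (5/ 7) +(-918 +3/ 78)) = 65858/ 1133083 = 0.06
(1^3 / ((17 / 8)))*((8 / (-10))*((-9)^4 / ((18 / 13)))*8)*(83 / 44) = -25170912 / 935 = -26920.76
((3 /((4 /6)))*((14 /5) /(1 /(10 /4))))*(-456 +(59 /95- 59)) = -1539279 /95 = -16202.94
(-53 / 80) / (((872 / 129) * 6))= -2279 / 139520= -0.02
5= 5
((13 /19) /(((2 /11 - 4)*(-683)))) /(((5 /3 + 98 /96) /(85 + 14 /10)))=164736 /19530385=0.01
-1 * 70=-70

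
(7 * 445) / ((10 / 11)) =6853 / 2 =3426.50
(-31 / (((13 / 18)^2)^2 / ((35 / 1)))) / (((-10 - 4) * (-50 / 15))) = -2440692 / 28561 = -85.46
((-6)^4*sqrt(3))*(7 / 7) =1296*sqrt(3) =2244.74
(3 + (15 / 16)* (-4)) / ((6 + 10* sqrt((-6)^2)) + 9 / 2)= -1 / 94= -0.01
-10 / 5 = -2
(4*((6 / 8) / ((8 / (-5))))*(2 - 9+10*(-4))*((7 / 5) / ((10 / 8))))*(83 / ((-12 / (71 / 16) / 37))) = -112086.70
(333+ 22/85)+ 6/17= 333.61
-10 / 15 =-2 / 3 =-0.67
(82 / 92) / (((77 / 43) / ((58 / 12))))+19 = 454915 / 21252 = 21.41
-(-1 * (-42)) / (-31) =42 / 31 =1.35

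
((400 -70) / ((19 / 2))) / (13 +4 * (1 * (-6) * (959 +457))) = -660 / 645449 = -0.00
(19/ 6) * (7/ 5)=133/ 30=4.43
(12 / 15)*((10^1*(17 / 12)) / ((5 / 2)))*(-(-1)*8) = 544 / 15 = 36.27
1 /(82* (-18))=-1 /1476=-0.00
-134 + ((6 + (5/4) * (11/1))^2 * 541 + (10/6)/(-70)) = 70858969/336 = 210889.79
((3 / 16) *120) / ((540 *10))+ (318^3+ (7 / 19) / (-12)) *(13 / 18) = 953146283741 / 41040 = 23224811.98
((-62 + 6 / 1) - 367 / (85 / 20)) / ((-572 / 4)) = 220 / 221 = 1.00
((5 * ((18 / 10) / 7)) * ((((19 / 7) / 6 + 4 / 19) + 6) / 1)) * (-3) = -47853 / 1862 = -25.70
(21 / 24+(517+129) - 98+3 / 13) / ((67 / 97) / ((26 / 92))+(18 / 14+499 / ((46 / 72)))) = 891840019 / 1274603656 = 0.70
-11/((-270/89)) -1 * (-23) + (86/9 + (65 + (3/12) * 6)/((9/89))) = 93662/135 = 693.79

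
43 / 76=0.57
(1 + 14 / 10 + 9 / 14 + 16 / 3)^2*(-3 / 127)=-3094081 / 1866900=-1.66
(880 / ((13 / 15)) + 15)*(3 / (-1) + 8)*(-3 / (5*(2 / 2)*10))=-8037 / 26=-309.12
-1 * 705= -705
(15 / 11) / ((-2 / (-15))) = 225 / 22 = 10.23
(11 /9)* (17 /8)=187 /72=2.60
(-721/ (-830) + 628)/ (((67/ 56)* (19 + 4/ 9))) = 18790596/ 695125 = 27.03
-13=-13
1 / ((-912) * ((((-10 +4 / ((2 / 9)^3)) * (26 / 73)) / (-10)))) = 365 / 4202952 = 0.00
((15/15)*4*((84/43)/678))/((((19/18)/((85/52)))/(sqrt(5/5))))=21420/1200173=0.02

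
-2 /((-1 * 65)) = 2 /65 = 0.03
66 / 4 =33 / 2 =16.50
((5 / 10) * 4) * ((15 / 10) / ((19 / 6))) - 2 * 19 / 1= -704 / 19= -37.05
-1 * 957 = -957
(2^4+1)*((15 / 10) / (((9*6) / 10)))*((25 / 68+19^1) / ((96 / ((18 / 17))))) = 2195 / 2176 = 1.01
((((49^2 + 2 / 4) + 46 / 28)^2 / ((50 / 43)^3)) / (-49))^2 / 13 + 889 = 2433653848047936926677793 / 5629688476562500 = 432289256.89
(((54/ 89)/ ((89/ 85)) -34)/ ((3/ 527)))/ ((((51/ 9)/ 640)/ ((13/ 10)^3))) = -288472919488/ 198025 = -1456750.00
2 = 2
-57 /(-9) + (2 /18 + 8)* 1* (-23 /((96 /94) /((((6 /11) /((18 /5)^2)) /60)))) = 19107643 /3079296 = 6.21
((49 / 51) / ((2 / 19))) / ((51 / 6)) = 931 / 867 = 1.07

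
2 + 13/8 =29/8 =3.62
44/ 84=11/ 21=0.52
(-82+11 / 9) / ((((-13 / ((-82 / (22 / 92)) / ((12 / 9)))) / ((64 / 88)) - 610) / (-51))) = -93236296 / 13803947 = -6.75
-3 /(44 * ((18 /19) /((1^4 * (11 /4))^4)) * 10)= -25289 /61440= -0.41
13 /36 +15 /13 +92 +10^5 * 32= 1497643765 /468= 3200093.51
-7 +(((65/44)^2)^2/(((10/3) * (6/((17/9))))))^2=-6.80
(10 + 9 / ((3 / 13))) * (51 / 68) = 147 / 4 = 36.75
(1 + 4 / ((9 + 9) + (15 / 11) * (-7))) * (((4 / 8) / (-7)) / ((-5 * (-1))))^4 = 137 / 2232930000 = 0.00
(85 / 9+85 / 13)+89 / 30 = 22171 / 1170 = 18.95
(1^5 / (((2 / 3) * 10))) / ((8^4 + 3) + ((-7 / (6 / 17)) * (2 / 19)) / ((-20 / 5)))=171 / 4673455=0.00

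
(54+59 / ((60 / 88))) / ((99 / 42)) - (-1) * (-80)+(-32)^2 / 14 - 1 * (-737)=2736529 / 3465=789.76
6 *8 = 48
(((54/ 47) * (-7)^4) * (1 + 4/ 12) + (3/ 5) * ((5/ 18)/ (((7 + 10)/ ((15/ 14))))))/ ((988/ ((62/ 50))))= 2550906517/ 552588400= 4.62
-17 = -17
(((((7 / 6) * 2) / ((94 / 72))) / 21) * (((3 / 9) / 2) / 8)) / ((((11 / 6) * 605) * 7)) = 1 / 4378990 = 0.00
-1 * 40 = -40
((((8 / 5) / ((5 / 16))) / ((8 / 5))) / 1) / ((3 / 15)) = 16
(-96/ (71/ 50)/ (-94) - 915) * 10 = -30509550/ 3337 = -9142.81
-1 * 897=-897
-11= -11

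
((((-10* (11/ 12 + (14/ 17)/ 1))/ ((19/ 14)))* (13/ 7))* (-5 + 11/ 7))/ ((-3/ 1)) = -184600/ 6783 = -27.22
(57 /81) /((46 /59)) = 1121 /1242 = 0.90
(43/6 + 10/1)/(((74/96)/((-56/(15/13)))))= -599872/555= -1080.85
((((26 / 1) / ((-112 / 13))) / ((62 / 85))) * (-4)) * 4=14365 / 217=66.20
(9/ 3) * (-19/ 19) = -3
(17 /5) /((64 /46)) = 391 /160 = 2.44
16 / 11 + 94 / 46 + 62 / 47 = 57281 / 11891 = 4.82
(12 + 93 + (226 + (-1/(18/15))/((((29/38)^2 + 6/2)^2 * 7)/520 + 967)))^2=1084375781714606485498965348001/9897513048985636832238441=109560.43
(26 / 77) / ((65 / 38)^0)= 26 / 77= 0.34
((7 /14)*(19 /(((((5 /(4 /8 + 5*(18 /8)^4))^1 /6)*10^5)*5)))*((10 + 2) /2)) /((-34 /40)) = -5631543 /272000000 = -0.02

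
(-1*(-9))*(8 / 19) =72 / 19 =3.79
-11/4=-2.75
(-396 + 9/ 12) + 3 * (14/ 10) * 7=-365.85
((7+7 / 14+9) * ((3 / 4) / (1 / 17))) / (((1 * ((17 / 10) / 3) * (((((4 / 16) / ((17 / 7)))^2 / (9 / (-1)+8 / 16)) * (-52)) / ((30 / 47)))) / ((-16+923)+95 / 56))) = 5568924435525 / 1676584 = 3321589.87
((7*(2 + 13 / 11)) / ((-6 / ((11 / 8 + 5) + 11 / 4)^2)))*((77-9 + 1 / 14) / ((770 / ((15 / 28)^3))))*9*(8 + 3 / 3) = -462781684125 / 1359970304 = -340.29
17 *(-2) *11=-374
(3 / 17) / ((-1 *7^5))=-3 / 285719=-0.00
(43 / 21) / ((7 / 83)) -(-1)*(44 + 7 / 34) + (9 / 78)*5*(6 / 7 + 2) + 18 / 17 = 4625627 / 64974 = 71.19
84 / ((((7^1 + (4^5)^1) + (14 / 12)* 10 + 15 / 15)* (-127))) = -252 / 397637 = -0.00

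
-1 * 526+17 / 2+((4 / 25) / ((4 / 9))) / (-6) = -12939 / 25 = -517.56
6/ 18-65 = -194/ 3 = -64.67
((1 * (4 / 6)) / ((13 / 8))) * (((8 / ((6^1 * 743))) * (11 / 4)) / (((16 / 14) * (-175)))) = -22 / 2173275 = -0.00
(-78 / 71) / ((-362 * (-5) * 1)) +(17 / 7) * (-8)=-8738953 / 449785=-19.43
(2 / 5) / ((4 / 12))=6 / 5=1.20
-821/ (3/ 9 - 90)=9.16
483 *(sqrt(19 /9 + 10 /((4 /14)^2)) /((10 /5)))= 161 *sqrt(4486) /4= 2695.85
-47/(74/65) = -3055/74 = -41.28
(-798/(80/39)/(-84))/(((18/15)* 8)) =0.48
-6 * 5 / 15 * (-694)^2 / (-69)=963272 / 69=13960.46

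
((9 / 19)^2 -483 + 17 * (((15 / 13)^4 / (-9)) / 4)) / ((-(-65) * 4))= -19945193433 / 10722941840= -1.86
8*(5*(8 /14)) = 160 /7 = 22.86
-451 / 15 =-30.07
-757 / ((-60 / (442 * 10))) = 167297 / 3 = 55765.67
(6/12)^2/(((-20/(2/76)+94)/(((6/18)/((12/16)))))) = -1/5994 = -0.00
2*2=4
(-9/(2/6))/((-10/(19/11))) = 513/110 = 4.66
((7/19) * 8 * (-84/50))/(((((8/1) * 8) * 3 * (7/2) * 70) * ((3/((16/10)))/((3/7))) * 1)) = -2/83125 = -0.00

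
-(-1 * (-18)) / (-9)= 2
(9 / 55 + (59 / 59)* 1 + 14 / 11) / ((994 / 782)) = 52394 / 27335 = 1.92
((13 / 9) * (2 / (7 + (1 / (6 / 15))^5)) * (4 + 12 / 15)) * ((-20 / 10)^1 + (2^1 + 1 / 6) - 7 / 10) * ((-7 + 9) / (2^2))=-26624 / 753525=-0.04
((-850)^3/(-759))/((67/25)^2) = 383828125000/3407151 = 112653.69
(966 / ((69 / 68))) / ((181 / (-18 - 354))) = -354144 / 181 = -1956.60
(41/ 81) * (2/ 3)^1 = 82/ 243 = 0.34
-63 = -63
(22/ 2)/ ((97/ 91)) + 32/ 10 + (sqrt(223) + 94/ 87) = 616049/ 42195 + sqrt(223) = 29.53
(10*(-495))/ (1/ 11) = -54450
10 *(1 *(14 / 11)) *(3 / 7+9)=120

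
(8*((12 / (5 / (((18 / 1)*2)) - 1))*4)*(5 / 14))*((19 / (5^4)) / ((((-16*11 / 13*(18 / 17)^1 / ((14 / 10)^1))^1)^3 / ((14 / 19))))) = 3702294323 / 1114047000000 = 0.00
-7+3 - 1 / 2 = -9 / 2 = -4.50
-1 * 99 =-99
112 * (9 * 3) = 3024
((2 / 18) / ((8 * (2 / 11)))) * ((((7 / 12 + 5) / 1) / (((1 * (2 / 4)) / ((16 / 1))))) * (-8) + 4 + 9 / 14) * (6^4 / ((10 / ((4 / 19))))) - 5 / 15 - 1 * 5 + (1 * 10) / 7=-847379 / 285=-2973.26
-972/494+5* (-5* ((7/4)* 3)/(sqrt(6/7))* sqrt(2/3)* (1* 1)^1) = -175* sqrt(7)/4- 486/247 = -117.72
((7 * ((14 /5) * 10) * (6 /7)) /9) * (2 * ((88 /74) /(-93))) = -4928 /10323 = -0.48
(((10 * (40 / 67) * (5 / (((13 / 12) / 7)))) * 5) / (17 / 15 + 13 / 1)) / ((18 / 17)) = 2975000 / 46163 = 64.45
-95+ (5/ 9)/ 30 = -94.98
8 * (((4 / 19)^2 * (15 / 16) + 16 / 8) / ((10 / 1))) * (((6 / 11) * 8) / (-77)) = -12864 / 138985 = -0.09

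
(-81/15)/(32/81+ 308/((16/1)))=-8748/31825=-0.27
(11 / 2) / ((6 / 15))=55 / 4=13.75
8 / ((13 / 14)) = 112 / 13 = 8.62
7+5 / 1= 12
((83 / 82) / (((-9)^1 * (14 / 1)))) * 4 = -83 / 2583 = -0.03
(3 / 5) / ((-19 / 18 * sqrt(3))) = -18 * sqrt(3) / 95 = -0.33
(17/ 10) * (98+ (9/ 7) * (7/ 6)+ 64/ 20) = 17459/ 100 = 174.59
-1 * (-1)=1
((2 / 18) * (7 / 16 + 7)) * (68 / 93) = 2023 / 3348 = 0.60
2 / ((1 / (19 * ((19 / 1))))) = 722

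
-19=-19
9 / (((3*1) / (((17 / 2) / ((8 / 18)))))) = 459 / 8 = 57.38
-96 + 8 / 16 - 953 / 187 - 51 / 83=-3141783 / 31042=-101.21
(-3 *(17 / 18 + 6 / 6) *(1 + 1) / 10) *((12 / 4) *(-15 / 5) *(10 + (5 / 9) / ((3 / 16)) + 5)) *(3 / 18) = 3395 / 108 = 31.44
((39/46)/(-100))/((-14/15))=117/12880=0.01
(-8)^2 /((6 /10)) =320 /3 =106.67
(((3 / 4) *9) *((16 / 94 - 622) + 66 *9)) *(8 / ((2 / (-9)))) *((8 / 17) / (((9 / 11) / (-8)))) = -24862464 / 799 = -31116.98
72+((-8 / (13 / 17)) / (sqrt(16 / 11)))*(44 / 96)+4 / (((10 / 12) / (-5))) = 48 - 187*sqrt(11) / 156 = 44.02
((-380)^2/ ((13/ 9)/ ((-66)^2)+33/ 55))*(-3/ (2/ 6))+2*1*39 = -2164725.59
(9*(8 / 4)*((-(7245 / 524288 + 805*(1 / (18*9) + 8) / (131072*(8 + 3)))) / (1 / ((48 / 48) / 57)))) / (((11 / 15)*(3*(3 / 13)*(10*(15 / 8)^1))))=-22213009 / 36612145152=-0.00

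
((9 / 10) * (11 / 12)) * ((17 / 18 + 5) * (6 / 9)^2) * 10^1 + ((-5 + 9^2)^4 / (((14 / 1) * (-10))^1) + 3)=-450342511 / 1890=-238276.46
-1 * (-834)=834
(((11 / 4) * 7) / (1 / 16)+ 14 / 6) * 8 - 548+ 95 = 6089 / 3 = 2029.67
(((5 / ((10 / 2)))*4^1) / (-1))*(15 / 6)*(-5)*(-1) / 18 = -25 / 9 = -2.78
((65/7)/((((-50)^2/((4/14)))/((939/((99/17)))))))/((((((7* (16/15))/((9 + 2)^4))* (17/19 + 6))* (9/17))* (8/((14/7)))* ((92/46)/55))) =327122091439/517628160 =631.96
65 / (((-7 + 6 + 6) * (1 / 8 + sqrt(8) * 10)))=-104 / 51199 + 16640 * sqrt(2) / 51199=0.46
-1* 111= -111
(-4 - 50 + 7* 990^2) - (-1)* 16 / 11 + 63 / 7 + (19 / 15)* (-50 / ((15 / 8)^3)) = 6860646.85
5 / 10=1 / 2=0.50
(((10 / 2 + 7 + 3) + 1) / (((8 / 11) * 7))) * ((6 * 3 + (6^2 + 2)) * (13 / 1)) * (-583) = -1333904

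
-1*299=-299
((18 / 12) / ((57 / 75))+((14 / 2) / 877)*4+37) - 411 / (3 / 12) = -53488043 / 33326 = -1604.99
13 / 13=1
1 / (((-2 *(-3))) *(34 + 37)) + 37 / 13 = 15775 / 5538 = 2.85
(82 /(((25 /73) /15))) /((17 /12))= 215496 /85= 2535.25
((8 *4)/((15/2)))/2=32/15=2.13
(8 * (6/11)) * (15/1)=720/11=65.45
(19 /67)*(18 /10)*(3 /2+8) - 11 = -4121 /670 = -6.15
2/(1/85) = 170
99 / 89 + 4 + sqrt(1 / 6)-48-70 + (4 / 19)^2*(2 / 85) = -308289347 / 2730965 + sqrt(6) / 6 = -112.48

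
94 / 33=2.85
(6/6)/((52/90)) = 45/26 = 1.73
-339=-339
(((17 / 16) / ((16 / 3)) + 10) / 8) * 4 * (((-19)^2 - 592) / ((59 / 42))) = -12665961 / 15104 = -838.58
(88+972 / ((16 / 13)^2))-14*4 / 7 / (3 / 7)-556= 29761 / 192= 155.01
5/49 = 0.10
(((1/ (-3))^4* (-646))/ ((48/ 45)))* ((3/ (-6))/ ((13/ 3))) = 0.86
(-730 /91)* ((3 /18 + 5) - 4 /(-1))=-20075 /273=-73.53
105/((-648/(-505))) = 17675/216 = 81.83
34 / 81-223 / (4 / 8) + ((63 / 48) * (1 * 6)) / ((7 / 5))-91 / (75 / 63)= -516.40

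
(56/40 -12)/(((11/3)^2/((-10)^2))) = -78.84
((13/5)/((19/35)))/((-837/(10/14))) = -65/15903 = -0.00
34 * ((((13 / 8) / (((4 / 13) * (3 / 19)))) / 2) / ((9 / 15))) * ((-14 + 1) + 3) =-9476.91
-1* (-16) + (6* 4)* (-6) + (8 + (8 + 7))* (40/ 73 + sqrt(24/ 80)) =-8424/ 73 + 23* sqrt(30)/ 10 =-102.80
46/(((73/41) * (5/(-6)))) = -11316/365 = -31.00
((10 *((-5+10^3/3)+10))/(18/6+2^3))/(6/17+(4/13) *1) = 1121575/2409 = 465.58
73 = 73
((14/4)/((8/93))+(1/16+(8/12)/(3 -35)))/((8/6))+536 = 36259/64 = 566.55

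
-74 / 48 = -37 / 24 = -1.54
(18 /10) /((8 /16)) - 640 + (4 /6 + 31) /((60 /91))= -105907 /180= -588.37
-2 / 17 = -0.12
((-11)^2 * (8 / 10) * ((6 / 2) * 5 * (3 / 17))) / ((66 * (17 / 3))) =198 / 289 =0.69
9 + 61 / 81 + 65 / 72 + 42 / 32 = 15511 / 1296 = 11.97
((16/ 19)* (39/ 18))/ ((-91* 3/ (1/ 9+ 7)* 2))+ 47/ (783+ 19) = 0.03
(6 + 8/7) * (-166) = -8300/7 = -1185.71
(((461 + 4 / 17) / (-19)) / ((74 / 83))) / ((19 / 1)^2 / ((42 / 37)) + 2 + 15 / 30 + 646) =-13666863 / 485138894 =-0.03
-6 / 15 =-2 / 5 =-0.40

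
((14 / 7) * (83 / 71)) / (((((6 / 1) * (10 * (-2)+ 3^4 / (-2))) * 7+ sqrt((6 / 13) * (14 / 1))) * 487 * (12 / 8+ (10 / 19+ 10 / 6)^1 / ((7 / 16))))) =-208372164 / 718245609329641 -12616 * sqrt(273) / 718245609329641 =-0.00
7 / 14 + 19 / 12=25 / 12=2.08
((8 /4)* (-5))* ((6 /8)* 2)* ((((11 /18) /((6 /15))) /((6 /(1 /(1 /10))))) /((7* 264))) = -125 /6048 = -0.02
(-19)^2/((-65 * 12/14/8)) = -10108/195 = -51.84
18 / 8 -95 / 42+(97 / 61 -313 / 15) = -164723 / 8540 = -19.29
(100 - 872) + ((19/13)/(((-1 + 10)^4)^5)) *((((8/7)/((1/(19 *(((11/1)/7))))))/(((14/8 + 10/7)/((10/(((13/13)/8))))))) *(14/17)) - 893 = -398149987987127569736805365/239129121914190732586869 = -1665.00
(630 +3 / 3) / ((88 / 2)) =631 / 44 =14.34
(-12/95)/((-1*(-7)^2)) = 0.00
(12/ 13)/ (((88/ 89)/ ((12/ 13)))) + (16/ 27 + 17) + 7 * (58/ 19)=37977659/ 953667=39.82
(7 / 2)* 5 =35 / 2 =17.50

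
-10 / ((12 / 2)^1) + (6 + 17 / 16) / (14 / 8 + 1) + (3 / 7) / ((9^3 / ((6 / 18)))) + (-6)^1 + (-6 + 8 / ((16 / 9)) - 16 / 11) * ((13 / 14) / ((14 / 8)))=-10477123 / 1571724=-6.67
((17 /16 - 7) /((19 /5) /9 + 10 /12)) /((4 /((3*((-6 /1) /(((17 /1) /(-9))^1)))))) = -346275 /30736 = -11.27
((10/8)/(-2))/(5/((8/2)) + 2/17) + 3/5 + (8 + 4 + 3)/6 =2.64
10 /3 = 3.33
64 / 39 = 1.64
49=49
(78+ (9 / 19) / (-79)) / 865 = 117069 / 1298365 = 0.09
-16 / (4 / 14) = -56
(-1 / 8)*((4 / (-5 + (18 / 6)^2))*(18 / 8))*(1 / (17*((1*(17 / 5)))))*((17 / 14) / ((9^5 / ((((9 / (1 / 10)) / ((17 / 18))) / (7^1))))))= -25 / 18352656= -0.00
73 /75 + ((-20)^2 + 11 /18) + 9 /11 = 1991893 /4950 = 402.40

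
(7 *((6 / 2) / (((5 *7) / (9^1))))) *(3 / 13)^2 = 243 / 845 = 0.29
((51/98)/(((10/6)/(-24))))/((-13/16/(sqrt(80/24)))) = 16.84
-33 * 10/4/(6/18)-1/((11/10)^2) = -60095/242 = -248.33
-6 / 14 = -3 / 7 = -0.43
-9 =-9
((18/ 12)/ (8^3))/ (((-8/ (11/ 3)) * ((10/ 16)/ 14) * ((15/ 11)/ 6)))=-847/ 6400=-0.13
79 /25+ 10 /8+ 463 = 46741 /100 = 467.41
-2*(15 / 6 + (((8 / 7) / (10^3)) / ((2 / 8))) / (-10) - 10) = 65629 / 4375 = 15.00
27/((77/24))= 648/77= 8.42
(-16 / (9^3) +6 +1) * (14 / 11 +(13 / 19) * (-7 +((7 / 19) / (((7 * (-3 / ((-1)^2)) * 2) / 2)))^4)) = -39468306431504 / 1608322868361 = -24.54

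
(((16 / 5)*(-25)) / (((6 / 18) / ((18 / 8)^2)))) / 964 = -1215 / 964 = -1.26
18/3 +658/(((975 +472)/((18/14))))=9528/1447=6.58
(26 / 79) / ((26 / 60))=0.76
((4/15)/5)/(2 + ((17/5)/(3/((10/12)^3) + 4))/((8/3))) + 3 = 3.02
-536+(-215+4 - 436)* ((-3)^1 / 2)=869 / 2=434.50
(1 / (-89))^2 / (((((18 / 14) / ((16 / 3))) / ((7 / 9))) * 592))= 49 / 71217711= 0.00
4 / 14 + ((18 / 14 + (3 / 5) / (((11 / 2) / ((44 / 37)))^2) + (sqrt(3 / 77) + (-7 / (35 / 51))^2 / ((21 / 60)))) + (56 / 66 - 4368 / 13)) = -11477861 / 316239 + sqrt(231) / 77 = -36.10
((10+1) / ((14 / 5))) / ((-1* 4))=-55 / 56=-0.98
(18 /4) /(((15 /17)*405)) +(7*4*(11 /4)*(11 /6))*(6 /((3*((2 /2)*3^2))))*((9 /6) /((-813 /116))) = -817231 /121950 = -6.70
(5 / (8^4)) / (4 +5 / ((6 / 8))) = 15 / 131072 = 0.00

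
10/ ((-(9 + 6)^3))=-2/ 675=-0.00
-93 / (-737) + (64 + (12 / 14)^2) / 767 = 448691 / 2130667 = 0.21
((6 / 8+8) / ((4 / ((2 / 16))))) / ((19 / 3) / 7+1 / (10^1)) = 3675 / 13504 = 0.27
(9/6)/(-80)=-3/160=-0.02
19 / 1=19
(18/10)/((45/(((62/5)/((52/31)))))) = 961/3250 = 0.30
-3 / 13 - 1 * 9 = -120 / 13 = -9.23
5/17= 0.29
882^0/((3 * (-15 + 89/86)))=-86/3603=-0.02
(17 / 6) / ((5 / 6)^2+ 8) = 102 / 313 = 0.33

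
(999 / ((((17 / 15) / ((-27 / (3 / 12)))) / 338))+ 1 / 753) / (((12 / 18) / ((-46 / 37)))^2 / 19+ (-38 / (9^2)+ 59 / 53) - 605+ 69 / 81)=5924355156812070243 / 111112295884660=53318.63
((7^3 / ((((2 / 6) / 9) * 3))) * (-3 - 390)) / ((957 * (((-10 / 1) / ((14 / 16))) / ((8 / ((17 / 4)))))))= 208.80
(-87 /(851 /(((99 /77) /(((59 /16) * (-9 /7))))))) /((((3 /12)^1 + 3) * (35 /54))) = 300672 /22845095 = 0.01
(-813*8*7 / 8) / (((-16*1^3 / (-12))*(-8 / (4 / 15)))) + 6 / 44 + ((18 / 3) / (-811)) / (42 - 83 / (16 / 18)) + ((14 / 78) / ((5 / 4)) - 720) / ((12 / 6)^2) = -14319526355 / 381319224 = -37.55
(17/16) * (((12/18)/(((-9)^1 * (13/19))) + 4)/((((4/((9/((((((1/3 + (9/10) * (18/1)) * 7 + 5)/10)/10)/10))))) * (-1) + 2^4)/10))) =36284375/13992914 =2.59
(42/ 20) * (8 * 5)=84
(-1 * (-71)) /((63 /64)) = 4544 /63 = 72.13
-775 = -775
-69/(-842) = 69/842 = 0.08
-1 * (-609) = 609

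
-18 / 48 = -3 / 8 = -0.38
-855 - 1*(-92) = -763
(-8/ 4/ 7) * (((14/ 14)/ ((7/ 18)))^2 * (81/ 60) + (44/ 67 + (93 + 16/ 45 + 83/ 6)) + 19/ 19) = -34798133/ 1034145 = -33.65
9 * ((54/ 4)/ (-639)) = -27/ 142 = -0.19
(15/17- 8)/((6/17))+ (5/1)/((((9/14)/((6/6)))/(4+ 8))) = 439/6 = 73.17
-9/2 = -4.50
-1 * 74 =-74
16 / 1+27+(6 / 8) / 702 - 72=-29.00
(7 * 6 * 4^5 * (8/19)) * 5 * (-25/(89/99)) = -4257792000/1691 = -2517913.66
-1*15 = -15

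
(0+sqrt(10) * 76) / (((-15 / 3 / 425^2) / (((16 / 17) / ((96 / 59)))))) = -5021960.45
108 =108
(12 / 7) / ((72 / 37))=37 / 42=0.88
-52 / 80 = -13 / 20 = -0.65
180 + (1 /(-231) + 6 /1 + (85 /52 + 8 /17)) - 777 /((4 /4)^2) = -120255557 /204204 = -588.90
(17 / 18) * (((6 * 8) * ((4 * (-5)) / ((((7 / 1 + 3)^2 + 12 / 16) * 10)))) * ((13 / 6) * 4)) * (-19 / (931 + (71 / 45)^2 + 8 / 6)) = 1162800 / 7335437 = 0.16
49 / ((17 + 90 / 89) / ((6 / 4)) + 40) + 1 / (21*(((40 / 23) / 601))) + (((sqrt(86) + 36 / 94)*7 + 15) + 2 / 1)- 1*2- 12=6326169643 / 274109640 + 7*sqrt(86)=87.99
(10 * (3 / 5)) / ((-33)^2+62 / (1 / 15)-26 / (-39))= 18 / 6059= 0.00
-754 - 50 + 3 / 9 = -2411 / 3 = -803.67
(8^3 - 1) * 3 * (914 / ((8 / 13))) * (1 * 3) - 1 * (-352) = 27324067 / 4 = 6831016.75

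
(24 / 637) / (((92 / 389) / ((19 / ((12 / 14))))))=7391 / 2093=3.53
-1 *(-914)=914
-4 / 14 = -2 / 7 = -0.29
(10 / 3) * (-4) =-40 / 3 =-13.33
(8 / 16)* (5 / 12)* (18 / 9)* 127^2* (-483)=-12983845 / 4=-3245961.25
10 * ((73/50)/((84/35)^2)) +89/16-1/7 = 4009/504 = 7.95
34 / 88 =17 / 44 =0.39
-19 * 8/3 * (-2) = 304/3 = 101.33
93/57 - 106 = -1983/19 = -104.37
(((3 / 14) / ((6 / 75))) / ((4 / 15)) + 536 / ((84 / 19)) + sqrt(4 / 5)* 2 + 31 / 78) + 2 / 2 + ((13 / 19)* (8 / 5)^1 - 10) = 4* sqrt(5) / 5 + 51361637 / 414960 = 125.56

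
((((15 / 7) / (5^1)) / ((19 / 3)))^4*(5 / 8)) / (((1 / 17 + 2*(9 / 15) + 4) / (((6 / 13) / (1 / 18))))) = 25095825 / 1212177393154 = 0.00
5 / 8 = 0.62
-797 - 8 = -805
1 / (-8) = -1 / 8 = -0.12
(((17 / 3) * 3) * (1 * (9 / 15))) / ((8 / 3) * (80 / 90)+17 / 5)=1377 / 779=1.77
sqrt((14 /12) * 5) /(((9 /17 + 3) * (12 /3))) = 17 * sqrt(210) /1440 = 0.17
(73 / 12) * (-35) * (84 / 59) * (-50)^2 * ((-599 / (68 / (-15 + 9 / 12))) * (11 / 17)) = -4198201940625 / 68204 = -61553603.02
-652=-652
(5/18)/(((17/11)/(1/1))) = 55/306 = 0.18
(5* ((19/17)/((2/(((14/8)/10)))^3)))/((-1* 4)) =-6517/6963200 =-0.00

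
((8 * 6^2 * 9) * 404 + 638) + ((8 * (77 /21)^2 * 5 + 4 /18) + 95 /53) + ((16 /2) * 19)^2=56786839 /53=1071449.79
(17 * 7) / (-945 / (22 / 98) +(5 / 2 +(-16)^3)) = -2618 / 182667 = -0.01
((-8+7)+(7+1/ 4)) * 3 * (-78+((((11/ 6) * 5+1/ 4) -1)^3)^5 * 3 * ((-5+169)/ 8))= 1189993179254228469418082990510125/ 13695130288521216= 86891701954207733.79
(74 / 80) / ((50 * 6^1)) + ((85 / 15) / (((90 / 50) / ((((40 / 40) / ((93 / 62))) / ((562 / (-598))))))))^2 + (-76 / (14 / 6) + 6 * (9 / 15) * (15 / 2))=-8429831559887 / 14505767388000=-0.58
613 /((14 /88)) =26972 /7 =3853.14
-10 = -10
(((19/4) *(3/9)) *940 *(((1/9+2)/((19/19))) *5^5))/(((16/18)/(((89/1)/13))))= 23594734375/312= 75624148.64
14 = 14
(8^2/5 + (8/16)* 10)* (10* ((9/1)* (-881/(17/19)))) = -26815878/17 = -1577404.59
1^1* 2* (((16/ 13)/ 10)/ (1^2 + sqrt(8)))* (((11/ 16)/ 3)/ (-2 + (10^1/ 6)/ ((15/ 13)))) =-0.03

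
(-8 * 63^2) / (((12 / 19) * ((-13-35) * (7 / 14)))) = 2094.75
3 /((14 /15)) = 45 /14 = 3.21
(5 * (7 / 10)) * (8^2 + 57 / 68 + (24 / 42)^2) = 217129 / 952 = 228.08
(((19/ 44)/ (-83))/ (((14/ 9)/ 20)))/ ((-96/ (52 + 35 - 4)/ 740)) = 52725/ 1232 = 42.80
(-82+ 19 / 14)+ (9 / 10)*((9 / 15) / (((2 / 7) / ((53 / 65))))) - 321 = -18204631 / 45500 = -400.10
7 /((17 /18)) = 126 /17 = 7.41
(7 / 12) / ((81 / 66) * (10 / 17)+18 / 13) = 17017 / 61452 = 0.28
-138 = -138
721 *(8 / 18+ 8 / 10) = 40376 / 45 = 897.24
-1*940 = -940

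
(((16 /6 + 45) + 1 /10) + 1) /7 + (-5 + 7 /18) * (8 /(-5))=1291 /90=14.34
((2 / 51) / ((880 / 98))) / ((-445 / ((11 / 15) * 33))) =-539 / 2269500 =-0.00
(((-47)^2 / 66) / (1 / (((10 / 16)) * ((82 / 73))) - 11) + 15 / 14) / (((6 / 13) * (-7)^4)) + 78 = 39193564393 / 502495686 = 78.00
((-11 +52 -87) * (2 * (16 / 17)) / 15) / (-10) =736 / 1275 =0.58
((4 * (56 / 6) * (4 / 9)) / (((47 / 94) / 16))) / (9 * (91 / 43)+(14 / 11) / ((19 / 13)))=18405376 / 690417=26.66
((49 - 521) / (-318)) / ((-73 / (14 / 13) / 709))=-2342536 / 150891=-15.52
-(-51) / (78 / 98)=833 / 13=64.08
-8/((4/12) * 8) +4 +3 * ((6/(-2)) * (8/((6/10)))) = -119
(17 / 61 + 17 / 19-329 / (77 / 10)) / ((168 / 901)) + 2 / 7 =-79451803 / 356972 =-222.57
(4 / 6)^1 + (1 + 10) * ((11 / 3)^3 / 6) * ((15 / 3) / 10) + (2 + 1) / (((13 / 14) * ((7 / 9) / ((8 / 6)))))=216469 / 4212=51.39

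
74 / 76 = 37 / 38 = 0.97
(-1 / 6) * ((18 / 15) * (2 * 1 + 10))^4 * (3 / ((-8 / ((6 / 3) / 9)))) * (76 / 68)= 7091712 / 10625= 667.46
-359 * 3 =-1077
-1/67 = -0.01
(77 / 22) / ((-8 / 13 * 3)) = -91 / 48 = -1.90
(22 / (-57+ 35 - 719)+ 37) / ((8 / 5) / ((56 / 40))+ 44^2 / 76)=38353 / 27612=1.39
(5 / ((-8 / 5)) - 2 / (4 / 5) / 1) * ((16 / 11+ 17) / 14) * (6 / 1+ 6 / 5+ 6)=-783 / 8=-97.88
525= 525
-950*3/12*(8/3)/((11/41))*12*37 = -11529200/11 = -1048109.09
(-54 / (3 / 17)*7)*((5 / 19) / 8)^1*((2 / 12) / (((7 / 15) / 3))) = -11475 / 152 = -75.49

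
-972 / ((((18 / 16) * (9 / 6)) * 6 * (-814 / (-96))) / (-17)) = 78336 / 407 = 192.47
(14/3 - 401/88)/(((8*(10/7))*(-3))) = -203/63360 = -0.00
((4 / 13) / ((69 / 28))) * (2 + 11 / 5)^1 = 784 / 1495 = 0.52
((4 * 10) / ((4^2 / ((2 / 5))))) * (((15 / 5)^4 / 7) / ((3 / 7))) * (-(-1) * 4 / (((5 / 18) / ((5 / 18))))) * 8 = 864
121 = 121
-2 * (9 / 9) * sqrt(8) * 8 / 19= -32 * sqrt(2) / 19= -2.38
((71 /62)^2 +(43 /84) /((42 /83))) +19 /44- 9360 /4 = -2337.25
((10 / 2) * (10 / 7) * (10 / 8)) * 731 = 91375 / 14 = 6526.79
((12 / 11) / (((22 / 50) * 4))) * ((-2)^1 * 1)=-150 / 121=-1.24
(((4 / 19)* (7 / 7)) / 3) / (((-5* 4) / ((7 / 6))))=-7 / 1710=-0.00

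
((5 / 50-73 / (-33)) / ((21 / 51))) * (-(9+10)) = -35207 / 330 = -106.69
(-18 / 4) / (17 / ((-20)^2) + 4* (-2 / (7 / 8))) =12600 / 25481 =0.49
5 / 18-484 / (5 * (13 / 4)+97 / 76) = -2023 / 74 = -27.34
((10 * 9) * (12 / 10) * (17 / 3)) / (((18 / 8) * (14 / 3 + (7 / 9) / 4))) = 9792 / 175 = 55.95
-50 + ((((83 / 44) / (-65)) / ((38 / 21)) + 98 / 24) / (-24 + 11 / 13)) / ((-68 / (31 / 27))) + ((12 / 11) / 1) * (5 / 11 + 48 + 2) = 109865478463 / 21780174240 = 5.04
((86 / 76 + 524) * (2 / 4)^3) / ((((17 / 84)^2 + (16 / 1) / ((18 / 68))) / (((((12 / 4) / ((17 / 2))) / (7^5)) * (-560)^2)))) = 1379289600 / 192992177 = 7.15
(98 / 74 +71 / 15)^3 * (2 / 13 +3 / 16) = 337257401111 / 4444800750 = 75.88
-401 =-401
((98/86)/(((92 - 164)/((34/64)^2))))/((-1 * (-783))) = -14161/2482348032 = -0.00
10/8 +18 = 77/4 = 19.25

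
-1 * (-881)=881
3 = 3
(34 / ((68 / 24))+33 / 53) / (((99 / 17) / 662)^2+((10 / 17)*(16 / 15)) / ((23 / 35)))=5846406791076 / 442276627537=13.22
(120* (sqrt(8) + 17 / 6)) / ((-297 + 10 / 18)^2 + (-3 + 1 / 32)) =0.01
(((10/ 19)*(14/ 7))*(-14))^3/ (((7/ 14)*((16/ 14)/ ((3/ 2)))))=-57624000/ 6859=-8401.22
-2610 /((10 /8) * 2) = -1044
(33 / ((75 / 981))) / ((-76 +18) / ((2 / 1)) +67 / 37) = -399267 / 25150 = -15.88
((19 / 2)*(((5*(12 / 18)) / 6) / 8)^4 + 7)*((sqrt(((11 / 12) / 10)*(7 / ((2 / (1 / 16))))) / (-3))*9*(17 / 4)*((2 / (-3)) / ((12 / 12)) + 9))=-31980898015*sqrt(1155) / 10319560704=-105.32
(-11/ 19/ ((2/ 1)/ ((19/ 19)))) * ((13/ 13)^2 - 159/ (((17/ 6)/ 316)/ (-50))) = -256664.69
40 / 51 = 0.78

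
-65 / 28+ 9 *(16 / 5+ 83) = 108287 / 140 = 773.48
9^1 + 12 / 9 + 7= 52 / 3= 17.33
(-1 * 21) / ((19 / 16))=-336 / 19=-17.68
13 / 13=1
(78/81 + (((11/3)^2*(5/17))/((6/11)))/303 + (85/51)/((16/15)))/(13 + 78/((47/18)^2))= 12531615029/120138050448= 0.10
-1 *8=-8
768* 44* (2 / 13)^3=270336 / 2197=123.05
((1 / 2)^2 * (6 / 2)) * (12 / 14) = 9 / 14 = 0.64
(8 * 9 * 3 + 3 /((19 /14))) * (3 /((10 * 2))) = 6219 /190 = 32.73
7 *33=231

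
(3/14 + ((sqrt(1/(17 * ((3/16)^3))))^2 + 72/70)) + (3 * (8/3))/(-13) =3989449/417690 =9.55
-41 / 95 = -0.43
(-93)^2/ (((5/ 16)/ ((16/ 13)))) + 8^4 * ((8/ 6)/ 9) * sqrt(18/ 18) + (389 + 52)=61620803/ 1755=35111.57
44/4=11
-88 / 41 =-2.15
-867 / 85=-51 / 5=-10.20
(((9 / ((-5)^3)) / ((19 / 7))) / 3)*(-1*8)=168 / 2375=0.07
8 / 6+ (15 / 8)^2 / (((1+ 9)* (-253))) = 129401 / 97152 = 1.33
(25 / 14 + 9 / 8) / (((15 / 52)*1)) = 2119 / 210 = 10.09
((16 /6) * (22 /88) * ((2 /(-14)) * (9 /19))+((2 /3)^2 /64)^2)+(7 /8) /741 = -1573343 /35852544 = -0.04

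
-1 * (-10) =10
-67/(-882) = 67/882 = 0.08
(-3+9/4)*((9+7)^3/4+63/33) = -33855/44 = -769.43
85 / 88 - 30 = -2555 / 88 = -29.03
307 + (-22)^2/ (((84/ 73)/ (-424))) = -3738745/ 21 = -178035.48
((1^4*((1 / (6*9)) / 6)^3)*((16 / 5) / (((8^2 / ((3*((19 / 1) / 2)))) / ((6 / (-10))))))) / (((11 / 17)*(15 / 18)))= -323 / 6928416000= -0.00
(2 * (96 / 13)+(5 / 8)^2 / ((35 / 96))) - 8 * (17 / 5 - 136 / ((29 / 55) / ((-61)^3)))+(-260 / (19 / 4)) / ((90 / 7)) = -2113579592927503 / 4512690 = -468363568.72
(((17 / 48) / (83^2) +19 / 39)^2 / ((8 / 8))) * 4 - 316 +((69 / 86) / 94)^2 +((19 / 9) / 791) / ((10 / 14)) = -3358748225129598403074071 / 10661115106540121520960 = -315.05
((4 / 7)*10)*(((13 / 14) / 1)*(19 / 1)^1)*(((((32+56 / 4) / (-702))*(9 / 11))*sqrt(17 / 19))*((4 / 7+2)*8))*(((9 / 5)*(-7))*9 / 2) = 5963.44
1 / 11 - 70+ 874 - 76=8009 / 11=728.09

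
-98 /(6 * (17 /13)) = -12.49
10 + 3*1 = 13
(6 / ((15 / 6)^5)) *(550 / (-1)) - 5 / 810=-684413 / 20250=-33.80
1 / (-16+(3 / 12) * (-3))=-4 / 67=-0.06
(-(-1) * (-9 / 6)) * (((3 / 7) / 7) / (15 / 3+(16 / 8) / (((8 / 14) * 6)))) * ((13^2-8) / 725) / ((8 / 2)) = -621 / 680050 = -0.00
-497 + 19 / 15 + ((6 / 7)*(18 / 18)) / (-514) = -13377409 / 26985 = -495.74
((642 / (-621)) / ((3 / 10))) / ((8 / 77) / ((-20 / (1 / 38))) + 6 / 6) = -7827050 / 2270997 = -3.45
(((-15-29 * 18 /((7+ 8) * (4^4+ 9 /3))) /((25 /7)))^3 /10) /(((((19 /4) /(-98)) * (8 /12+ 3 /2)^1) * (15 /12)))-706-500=-701335357961735754 /610902880859375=-1148.03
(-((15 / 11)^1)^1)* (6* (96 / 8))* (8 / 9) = -87.27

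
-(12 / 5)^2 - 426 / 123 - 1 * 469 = -490179 / 1025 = -478.22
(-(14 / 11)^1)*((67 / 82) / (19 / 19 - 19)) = 469 / 8118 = 0.06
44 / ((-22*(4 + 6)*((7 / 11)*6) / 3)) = -11 / 70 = -0.16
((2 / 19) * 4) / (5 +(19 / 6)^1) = 48 / 931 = 0.05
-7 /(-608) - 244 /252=-36647 /38304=-0.96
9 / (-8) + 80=631 / 8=78.88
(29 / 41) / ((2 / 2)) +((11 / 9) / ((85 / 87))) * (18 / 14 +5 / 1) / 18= 753623 / 658665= 1.14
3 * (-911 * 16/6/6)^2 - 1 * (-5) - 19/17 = 491808.92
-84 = -84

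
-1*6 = -6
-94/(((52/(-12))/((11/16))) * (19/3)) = 4653/1976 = 2.35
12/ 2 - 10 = -4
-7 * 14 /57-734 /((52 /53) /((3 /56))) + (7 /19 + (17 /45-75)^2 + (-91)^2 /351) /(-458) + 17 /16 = -339601962949 /6414244200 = -52.94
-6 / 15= -2 / 5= -0.40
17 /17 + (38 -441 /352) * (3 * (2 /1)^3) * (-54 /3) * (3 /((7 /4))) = -2095393 /77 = -27212.90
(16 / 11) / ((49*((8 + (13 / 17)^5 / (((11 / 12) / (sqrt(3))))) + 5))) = 354814926479024 / 155162285822179909-598929759168*sqrt(3) / 11935560447859993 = 0.00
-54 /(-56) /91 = 0.01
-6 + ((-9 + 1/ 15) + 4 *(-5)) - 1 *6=-40.93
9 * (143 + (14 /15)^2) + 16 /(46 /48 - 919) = 713220643 /550825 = 1294.82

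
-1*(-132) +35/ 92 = 12179/ 92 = 132.38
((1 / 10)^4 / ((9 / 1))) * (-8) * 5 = -1 / 2250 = -0.00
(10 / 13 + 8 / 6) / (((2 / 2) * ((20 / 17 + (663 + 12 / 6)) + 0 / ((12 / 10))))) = 1394 / 441675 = 0.00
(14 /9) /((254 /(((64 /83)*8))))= 3584 /94869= 0.04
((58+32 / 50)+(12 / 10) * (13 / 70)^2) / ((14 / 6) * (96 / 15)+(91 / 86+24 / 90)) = 30910421 / 8563975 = 3.61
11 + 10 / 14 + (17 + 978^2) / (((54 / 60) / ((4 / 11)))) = 267828398 / 693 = 386476.76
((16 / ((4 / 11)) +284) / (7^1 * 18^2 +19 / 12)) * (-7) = -27552 / 27235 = -1.01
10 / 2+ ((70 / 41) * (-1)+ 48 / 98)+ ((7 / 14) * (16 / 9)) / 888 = 7593410 / 2006991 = 3.78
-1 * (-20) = 20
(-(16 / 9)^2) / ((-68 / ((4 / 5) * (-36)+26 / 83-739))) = -6794816 / 190485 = -35.67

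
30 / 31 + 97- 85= 402 / 31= 12.97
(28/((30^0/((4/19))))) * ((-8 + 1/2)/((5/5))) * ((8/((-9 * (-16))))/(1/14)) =-34.39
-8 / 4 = -2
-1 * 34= -34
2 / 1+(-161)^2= 25923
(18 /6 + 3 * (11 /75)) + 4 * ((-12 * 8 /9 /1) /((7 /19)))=-58994 /525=-112.37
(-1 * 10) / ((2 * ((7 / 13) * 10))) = -13 / 14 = -0.93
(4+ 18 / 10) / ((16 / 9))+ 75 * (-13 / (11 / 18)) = -1401129 / 880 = -1592.19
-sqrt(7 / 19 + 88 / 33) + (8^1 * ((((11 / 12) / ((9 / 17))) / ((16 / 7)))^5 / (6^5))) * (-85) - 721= -10797752279675810202481 / 14975624970497949696 - sqrt(9861) / 57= -722.76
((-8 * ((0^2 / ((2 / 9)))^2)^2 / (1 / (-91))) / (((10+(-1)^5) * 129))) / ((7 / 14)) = 0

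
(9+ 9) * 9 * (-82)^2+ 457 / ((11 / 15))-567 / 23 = 275741292 / 253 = 1089886.53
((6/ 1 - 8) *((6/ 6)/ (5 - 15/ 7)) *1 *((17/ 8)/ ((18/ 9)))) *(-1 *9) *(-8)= -1071/ 20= -53.55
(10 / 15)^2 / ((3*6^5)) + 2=2.00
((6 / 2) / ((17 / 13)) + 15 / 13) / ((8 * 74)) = 0.01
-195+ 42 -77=-230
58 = 58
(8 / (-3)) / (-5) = 8 / 15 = 0.53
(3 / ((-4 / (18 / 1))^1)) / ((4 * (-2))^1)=27 / 16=1.69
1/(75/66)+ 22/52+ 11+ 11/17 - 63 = -553051/11050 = -50.05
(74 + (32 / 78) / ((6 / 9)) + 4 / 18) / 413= 8756 / 48321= 0.18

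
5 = 5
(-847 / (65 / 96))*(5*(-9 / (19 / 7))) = 5122656 / 247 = 20739.50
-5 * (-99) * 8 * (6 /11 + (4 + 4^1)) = 33840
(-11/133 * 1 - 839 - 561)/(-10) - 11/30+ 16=62101/399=155.64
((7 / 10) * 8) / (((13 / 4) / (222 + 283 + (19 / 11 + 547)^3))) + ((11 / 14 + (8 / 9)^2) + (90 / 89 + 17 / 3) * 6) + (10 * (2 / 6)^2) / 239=594111650666366457743 / 2086855480710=284692282.79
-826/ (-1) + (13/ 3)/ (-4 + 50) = 114001/ 138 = 826.09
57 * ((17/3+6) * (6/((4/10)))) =9975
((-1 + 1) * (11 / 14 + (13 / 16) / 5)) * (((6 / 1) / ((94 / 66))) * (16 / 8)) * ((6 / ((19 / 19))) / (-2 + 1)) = 0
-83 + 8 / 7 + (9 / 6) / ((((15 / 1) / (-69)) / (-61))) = 23733 / 70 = 339.04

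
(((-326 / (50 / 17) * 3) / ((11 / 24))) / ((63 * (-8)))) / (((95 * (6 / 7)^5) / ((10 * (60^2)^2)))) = 2661268400 / 627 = 4244447.21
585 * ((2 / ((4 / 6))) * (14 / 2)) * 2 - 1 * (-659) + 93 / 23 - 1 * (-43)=581349 / 23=25276.04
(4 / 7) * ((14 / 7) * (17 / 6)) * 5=340 / 21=16.19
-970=-970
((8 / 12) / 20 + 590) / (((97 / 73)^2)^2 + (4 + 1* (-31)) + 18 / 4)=-502677263941 / 16512934245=-30.44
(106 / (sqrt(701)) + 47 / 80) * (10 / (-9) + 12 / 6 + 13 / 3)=2209 / 720 + 4982 * sqrt(701) / 6309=23.98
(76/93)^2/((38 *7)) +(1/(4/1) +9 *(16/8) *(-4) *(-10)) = 174424991/242172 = 720.25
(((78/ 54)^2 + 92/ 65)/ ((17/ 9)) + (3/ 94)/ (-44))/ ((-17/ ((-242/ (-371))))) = -119783081/ 1684563660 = -0.07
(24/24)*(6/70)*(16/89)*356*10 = 54.86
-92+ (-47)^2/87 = -66.61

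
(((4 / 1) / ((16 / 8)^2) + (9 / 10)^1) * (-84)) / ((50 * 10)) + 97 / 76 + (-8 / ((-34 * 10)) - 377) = -303635629 / 807500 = -376.02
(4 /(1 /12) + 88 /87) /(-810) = -2132 /35235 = -0.06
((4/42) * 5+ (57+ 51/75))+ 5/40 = 244781/4200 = 58.28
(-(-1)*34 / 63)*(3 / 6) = 17 / 63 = 0.27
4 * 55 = 220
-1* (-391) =391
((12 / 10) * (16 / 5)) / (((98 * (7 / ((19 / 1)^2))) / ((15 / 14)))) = 25992 / 12005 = 2.17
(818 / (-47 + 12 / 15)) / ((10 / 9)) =-15.94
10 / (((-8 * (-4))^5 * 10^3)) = 1 / 3355443200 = 0.00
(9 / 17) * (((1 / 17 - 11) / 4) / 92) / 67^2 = -837 / 238707064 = -0.00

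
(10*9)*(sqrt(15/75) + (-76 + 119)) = 3910.25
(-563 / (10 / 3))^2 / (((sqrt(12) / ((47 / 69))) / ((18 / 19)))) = 134077887 * sqrt(3) / 43700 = 5314.18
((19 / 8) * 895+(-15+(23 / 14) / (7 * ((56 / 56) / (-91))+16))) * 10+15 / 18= 5319245 / 252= 21108.12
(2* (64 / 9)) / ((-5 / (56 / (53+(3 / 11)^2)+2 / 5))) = -2990336 / 722475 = -4.14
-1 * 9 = -9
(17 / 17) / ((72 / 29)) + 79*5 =28469 / 72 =395.40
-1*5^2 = -25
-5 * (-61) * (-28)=-8540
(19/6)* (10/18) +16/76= 2021/1026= 1.97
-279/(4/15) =-4185/4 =-1046.25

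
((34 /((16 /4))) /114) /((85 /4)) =1 /285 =0.00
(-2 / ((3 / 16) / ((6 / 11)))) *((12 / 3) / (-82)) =128 / 451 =0.28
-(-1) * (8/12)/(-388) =-1/582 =-0.00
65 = 65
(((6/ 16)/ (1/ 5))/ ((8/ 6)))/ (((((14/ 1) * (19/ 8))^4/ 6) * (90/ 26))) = 624/ 312900721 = 0.00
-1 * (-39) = 39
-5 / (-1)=5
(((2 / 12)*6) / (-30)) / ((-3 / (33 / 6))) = 11 / 180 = 0.06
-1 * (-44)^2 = -1936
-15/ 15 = -1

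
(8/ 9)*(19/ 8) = 2.11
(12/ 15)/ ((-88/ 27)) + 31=3383/ 110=30.75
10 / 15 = 2 / 3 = 0.67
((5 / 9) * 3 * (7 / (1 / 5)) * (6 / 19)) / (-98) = -25 / 133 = -0.19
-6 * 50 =-300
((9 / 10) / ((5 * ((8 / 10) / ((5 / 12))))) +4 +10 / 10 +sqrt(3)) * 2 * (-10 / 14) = -815 / 112-10 * sqrt(3) / 7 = -9.75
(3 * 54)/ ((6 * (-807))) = -9/ 269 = -0.03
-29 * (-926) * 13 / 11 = 349102 / 11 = 31736.55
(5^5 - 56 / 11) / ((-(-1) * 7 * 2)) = 34319 / 154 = 222.85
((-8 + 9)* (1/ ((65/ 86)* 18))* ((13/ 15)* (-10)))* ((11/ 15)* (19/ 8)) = -8987/ 8100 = -1.11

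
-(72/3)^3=-13824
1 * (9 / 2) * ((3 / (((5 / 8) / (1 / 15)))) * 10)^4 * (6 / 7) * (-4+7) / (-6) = -884736 / 4375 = -202.23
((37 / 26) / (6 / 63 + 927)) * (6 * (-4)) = -9324 / 253097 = -0.04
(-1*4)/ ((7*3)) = -4/ 21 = -0.19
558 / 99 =62 / 11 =5.64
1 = 1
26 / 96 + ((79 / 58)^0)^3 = 61 / 48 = 1.27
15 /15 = 1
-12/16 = -3/4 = -0.75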